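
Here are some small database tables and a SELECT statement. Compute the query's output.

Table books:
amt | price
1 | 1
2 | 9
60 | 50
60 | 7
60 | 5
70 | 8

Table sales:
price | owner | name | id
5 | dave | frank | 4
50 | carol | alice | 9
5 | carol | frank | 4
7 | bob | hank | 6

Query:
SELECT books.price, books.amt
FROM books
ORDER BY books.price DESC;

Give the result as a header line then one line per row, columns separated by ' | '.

== RESULT ==
books.price | books.amt
50 | 60
9 | 2
8 | 70
7 | 60
5 | 60
1 | 1

Derivation:
After SELECT (6 rows):
books.price | books.amt
1 | 1
9 | 2
50 | 60
7 | 60
5 | 60
8 | 70
After ORDER BY (6 rows):
books.price | books.amt
50 | 60
9 | 2
8 | 70
7 | 60
5 | 60
1 | 1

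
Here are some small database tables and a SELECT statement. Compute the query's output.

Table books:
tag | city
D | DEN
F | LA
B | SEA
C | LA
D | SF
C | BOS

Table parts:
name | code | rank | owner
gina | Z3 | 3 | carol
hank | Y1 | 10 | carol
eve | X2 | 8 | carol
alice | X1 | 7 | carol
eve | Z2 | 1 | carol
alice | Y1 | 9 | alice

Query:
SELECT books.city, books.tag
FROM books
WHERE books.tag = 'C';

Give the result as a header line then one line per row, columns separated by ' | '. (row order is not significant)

After WHERE (2 rows):
books.tag | books.city
C | LA
C | BOS
After SELECT (2 rows):
books.city | books.tag
LA | C
BOS | C

== RESULT ==
books.city | books.tag
LA | C
BOS | C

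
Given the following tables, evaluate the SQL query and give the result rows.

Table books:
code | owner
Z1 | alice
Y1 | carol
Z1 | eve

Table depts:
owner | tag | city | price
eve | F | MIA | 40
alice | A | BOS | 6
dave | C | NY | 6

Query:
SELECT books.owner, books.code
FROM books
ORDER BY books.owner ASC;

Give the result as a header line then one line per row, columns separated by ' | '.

After SELECT (3 rows):
books.owner | books.code
alice | Z1
carol | Y1
eve | Z1
After ORDER BY (3 rows):
books.owner | books.code
alice | Z1
carol | Y1
eve | Z1

== RESULT ==
books.owner | books.code
alice | Z1
carol | Y1
eve | Z1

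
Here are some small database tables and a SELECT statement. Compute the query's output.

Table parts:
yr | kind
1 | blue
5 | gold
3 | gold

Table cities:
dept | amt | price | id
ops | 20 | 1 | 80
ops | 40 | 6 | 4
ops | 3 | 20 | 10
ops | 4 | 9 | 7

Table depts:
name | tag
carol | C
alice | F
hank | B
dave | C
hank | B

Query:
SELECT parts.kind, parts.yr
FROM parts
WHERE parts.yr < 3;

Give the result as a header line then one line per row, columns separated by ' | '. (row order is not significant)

After WHERE (1 rows):
parts.yr | parts.kind
1 | blue
After SELECT (1 rows):
parts.kind | parts.yr
blue | 1

== RESULT ==
parts.kind | parts.yr
blue | 1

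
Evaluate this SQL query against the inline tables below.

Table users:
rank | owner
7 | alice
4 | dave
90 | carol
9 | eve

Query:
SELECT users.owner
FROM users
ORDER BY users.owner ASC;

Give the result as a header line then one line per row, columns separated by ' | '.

After SELECT (4 rows):
users.owner
alice
dave
carol
eve
After ORDER BY (4 rows):
users.owner
alice
carol
dave
eve

== RESULT ==
users.owner
alice
carol
dave
eve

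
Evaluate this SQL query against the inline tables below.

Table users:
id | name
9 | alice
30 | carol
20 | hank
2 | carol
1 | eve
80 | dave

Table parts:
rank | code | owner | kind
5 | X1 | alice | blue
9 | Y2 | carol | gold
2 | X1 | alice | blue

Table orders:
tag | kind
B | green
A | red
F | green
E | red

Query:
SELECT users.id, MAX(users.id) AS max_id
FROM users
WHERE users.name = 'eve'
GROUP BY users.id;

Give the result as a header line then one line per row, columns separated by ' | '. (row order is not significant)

After WHERE (1 rows):
users.id | users.name
1 | eve
After GROUP BY (1 rows):
users.id | max_id
1 | 1

== RESULT ==
users.id | max_id
1 | 1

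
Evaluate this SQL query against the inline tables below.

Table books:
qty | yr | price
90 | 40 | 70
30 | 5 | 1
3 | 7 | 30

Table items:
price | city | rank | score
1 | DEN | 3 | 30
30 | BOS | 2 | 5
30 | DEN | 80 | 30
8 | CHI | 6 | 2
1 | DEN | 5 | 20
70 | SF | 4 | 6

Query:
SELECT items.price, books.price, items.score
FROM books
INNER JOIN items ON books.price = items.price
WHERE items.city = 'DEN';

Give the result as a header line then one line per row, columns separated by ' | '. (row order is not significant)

== RESULT ==
items.price | books.price | items.score
1 | 1 | 30
1 | 1 | 20
30 | 30 | 30

Derivation:
After JOIN items (5 rows):
books.qty | books.yr | books.price | items.price | items.city | items.rank | items.score
90 | 40 | 70 | 70 | SF | 4 | 6
30 | 5 | 1 | 1 | DEN | 3 | 30
30 | 5 | 1 | 1 | DEN | 5 | 20
3 | 7 | 30 | 30 | BOS | 2 | 5
3 | 7 | 30 | 30 | DEN | 80 | 30
After WHERE (3 rows):
books.qty | books.yr | books.price | items.price | items.city | items.rank | items.score
30 | 5 | 1 | 1 | DEN | 3 | 30
30 | 5 | 1 | 1 | DEN | 5 | 20
3 | 7 | 30 | 30 | DEN | 80 | 30
After SELECT (3 rows):
items.price | books.price | items.score
1 | 1 | 30
1 | 1 | 20
30 | 30 | 30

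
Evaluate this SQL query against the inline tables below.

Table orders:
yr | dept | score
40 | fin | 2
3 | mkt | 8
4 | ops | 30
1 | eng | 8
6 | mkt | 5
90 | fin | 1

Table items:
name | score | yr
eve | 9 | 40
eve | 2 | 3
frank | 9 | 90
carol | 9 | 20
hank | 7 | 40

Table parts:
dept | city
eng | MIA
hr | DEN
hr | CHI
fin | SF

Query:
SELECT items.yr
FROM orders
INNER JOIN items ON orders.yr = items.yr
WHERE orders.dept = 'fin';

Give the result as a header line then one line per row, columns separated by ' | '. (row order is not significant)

== RESULT ==
items.yr
40
40
90

Derivation:
After JOIN items (4 rows):
orders.yr | orders.dept | orders.score | items.name | items.score | items.yr
40 | fin | 2 | eve | 9 | 40
40 | fin | 2 | hank | 7 | 40
3 | mkt | 8 | eve | 2 | 3
90 | fin | 1 | frank | 9 | 90
After WHERE (3 rows):
orders.yr | orders.dept | orders.score | items.name | items.score | items.yr
40 | fin | 2 | eve | 9 | 40
40 | fin | 2 | hank | 7 | 40
90 | fin | 1 | frank | 9 | 90
After SELECT (3 rows):
items.yr
40
40
90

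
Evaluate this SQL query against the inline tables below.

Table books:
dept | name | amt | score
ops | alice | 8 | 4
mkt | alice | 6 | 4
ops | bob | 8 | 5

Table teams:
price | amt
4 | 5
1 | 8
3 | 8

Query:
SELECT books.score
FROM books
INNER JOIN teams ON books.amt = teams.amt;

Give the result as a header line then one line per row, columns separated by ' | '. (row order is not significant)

== RESULT ==
books.score
4
4
5
5

Derivation:
After JOIN teams (4 rows):
books.dept | books.name | books.amt | books.score | teams.price | teams.amt
ops | alice | 8 | 4 | 1 | 8
ops | alice | 8 | 4 | 3 | 8
ops | bob | 8 | 5 | 1 | 8
ops | bob | 8 | 5 | 3 | 8
After SELECT (4 rows):
books.score
4
4
5
5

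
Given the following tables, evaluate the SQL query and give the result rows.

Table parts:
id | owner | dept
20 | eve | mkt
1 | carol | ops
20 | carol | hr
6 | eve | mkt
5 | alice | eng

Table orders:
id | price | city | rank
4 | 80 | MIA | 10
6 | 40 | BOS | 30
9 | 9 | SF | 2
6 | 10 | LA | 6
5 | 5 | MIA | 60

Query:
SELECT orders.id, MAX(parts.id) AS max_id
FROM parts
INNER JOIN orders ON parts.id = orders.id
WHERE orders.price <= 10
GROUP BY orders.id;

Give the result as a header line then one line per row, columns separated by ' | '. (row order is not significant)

After JOIN orders (3 rows):
parts.id | parts.owner | parts.dept | orders.id | orders.price | orders.city | orders.rank
6 | eve | mkt | 6 | 40 | BOS | 30
6 | eve | mkt | 6 | 10 | LA | 6
5 | alice | eng | 5 | 5 | MIA | 60
After WHERE (2 rows):
parts.id | parts.owner | parts.dept | orders.id | orders.price | orders.city | orders.rank
6 | eve | mkt | 6 | 10 | LA | 6
5 | alice | eng | 5 | 5 | MIA | 60
After GROUP BY (2 rows):
orders.id | max_id
6 | 6
5 | 5

== RESULT ==
orders.id | max_id
6 | 6
5 | 5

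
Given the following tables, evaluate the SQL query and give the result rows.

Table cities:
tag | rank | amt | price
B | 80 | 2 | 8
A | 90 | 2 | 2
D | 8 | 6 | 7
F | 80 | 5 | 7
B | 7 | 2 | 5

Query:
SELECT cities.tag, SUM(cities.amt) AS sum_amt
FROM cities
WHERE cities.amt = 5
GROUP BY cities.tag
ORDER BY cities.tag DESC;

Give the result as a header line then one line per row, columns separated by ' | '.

== RESULT ==
cities.tag | sum_amt
F | 5

Derivation:
After WHERE (1 rows):
cities.tag | cities.rank | cities.amt | cities.price
F | 80 | 5 | 7
After GROUP BY (1 rows):
cities.tag | sum_amt
F | 5
After ORDER BY (1 rows):
cities.tag | sum_amt
F | 5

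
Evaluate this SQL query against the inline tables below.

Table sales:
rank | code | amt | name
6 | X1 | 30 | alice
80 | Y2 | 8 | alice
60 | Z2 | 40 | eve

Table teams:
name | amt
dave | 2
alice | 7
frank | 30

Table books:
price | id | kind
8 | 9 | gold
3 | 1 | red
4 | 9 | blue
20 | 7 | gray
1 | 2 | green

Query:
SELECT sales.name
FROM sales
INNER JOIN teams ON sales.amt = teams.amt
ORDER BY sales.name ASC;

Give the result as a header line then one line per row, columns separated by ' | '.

After JOIN teams (1 rows):
sales.rank | sales.code | sales.amt | sales.name | teams.name | teams.amt
6 | X1 | 30 | alice | frank | 30
After SELECT (1 rows):
sales.name
alice
After ORDER BY (1 rows):
sales.name
alice

== RESULT ==
sales.name
alice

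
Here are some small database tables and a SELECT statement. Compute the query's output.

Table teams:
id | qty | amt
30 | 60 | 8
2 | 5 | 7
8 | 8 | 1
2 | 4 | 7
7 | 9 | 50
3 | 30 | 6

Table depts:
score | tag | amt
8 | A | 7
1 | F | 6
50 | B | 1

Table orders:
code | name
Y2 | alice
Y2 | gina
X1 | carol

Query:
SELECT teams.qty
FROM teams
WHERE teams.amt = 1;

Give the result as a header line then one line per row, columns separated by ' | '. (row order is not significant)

== RESULT ==
teams.qty
8

Derivation:
After WHERE (1 rows):
teams.id | teams.qty | teams.amt
8 | 8 | 1
After SELECT (1 rows):
teams.qty
8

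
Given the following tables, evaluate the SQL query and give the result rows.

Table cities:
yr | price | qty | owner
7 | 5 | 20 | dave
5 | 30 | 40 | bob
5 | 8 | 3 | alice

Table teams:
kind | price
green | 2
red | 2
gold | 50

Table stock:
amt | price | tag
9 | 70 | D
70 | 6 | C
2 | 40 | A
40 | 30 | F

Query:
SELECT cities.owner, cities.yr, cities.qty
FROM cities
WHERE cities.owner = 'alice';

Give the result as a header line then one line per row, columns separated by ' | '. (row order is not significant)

== RESULT ==
cities.owner | cities.yr | cities.qty
alice | 5 | 3

Derivation:
After WHERE (1 rows):
cities.yr | cities.price | cities.qty | cities.owner
5 | 8 | 3 | alice
After SELECT (1 rows):
cities.owner | cities.yr | cities.qty
alice | 5 | 3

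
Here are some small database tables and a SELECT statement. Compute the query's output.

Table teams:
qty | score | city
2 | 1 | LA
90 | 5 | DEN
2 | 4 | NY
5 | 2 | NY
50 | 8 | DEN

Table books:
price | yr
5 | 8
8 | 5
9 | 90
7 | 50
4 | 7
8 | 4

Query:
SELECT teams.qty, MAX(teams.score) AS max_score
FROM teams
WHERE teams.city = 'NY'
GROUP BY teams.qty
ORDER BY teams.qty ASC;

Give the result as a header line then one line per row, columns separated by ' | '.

== RESULT ==
teams.qty | max_score
2 | 4
5 | 2

Derivation:
After WHERE (2 rows):
teams.qty | teams.score | teams.city
2 | 4 | NY
5 | 2 | NY
After GROUP BY (2 rows):
teams.qty | max_score
2 | 4
5 | 2
After ORDER BY (2 rows):
teams.qty | max_score
2 | 4
5 | 2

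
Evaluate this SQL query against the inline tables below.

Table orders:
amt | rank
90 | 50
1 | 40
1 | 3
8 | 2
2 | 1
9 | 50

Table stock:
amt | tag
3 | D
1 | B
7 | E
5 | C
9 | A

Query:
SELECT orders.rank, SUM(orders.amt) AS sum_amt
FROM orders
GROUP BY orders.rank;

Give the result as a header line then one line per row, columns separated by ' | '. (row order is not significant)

== RESULT ==
orders.rank | sum_amt
50 | 99
40 | 1
3 | 1
2 | 8
1 | 2

Derivation:
After GROUP BY (5 rows):
orders.rank | sum_amt
50 | 99
40 | 1
3 | 1
2 | 8
1 | 2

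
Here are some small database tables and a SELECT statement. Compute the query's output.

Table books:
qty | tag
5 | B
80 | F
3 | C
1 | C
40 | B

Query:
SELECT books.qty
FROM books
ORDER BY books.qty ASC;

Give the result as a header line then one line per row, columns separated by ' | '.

After SELECT (5 rows):
books.qty
5
80
3
1
40
After ORDER BY (5 rows):
books.qty
1
3
5
40
80

== RESULT ==
books.qty
1
3
5
40
80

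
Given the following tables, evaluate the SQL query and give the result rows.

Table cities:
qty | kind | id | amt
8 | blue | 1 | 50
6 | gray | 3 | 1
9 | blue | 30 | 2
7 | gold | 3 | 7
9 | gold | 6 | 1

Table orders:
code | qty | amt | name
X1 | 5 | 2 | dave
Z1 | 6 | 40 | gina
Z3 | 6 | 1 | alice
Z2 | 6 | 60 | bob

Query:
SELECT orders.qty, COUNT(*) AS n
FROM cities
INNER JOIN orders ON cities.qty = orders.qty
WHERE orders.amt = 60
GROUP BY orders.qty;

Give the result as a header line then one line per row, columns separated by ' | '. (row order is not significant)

After JOIN orders (3 rows):
cities.qty | cities.kind | cities.id | cities.amt | orders.code | orders.qty | orders.amt | orders.name
6 | gray | 3 | 1 | Z1 | 6 | 40 | gina
6 | gray | 3 | 1 | Z3 | 6 | 1 | alice
6 | gray | 3 | 1 | Z2 | 6 | 60 | bob
After WHERE (1 rows):
cities.qty | cities.kind | cities.id | cities.amt | orders.code | orders.qty | orders.amt | orders.name
6 | gray | 3 | 1 | Z2 | 6 | 60 | bob
After GROUP BY (1 rows):
orders.qty | n
6 | 1

== RESULT ==
orders.qty | n
6 | 1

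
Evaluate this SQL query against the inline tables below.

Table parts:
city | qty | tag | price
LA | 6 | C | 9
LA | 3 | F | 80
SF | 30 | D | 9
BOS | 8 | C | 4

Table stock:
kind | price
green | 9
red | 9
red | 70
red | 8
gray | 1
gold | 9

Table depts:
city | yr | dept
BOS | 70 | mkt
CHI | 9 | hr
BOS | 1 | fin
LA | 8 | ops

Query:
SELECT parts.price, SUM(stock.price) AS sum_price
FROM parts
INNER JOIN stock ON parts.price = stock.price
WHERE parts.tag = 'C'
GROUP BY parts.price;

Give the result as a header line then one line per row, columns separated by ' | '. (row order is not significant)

== RESULT ==
parts.price | sum_price
9 | 27

Derivation:
After JOIN stock (6 rows):
parts.city | parts.qty | parts.tag | parts.price | stock.kind | stock.price
LA | 6 | C | 9 | green | 9
LA | 6 | C | 9 | red | 9
LA | 6 | C | 9 | gold | 9
SF | 30 | D | 9 | green | 9
SF | 30 | D | 9 | red | 9
SF | 30 | D | 9 | gold | 9
After WHERE (3 rows):
parts.city | parts.qty | parts.tag | parts.price | stock.kind | stock.price
LA | 6 | C | 9 | green | 9
LA | 6 | C | 9 | red | 9
LA | 6 | C | 9 | gold | 9
After GROUP BY (1 rows):
parts.price | sum_price
9 | 27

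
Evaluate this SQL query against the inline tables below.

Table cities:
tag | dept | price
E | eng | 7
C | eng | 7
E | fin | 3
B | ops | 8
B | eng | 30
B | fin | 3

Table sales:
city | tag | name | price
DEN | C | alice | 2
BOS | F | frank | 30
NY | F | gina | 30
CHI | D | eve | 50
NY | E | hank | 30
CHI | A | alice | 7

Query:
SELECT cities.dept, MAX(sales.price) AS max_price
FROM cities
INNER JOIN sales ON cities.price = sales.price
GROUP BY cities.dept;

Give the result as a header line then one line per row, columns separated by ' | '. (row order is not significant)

== RESULT ==
cities.dept | max_price
eng | 30

Derivation:
After JOIN sales (5 rows):
cities.tag | cities.dept | cities.price | sales.city | sales.tag | sales.name | sales.price
E | eng | 7 | CHI | A | alice | 7
C | eng | 7 | CHI | A | alice | 7
B | eng | 30 | BOS | F | frank | 30
B | eng | 30 | NY | F | gina | 30
B | eng | 30 | NY | E | hank | 30
After GROUP BY (1 rows):
cities.dept | max_price
eng | 30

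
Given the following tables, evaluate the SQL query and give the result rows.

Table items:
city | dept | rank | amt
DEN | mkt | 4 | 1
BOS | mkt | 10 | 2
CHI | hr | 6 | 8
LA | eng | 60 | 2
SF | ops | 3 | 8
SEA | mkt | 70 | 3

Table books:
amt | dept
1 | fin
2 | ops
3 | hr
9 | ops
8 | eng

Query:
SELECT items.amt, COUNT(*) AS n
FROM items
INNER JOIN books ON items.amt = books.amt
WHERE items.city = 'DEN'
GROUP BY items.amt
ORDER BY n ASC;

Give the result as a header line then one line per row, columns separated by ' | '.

After JOIN books (6 rows):
items.city | items.dept | items.rank | items.amt | books.amt | books.dept
DEN | mkt | 4 | 1 | 1 | fin
BOS | mkt | 10 | 2 | 2 | ops
CHI | hr | 6 | 8 | 8 | eng
LA | eng | 60 | 2 | 2 | ops
SF | ops | 3 | 8 | 8 | eng
SEA | mkt | 70 | 3 | 3 | hr
After WHERE (1 rows):
items.city | items.dept | items.rank | items.amt | books.amt | books.dept
DEN | mkt | 4 | 1 | 1 | fin
After GROUP BY (1 rows):
items.amt | n
1 | 1
After ORDER BY (1 rows):
items.amt | n
1 | 1

== RESULT ==
items.amt | n
1 | 1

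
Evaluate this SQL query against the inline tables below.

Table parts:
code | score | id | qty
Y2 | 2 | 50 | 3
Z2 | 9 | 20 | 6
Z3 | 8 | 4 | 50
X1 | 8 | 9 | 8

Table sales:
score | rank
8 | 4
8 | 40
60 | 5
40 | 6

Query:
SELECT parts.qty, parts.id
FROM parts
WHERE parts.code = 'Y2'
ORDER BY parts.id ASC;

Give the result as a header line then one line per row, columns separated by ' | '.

== RESULT ==
parts.qty | parts.id
3 | 50

Derivation:
After WHERE (1 rows):
parts.code | parts.score | parts.id | parts.qty
Y2 | 2 | 50 | 3
After SELECT (1 rows):
parts.qty | parts.id
3 | 50
After ORDER BY (1 rows):
parts.qty | parts.id
3 | 50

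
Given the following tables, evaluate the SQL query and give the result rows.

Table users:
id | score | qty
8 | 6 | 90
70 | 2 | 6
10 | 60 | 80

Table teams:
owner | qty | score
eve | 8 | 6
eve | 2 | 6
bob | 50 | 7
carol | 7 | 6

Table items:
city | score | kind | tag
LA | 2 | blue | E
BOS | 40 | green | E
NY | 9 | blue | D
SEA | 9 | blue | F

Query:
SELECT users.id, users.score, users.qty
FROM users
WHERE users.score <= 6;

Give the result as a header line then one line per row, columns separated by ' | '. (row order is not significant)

== RESULT ==
users.id | users.score | users.qty
8 | 6 | 90
70 | 2 | 6

Derivation:
After WHERE (2 rows):
users.id | users.score | users.qty
8 | 6 | 90
70 | 2 | 6
After SELECT (2 rows):
users.id | users.score | users.qty
8 | 6 | 90
70 | 2 | 6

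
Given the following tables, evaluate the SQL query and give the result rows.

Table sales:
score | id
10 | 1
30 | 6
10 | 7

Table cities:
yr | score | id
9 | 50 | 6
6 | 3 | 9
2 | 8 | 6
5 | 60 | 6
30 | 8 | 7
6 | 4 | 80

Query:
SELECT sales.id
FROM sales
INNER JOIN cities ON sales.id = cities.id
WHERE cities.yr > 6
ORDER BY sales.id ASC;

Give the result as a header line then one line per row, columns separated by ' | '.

== RESULT ==
sales.id
6
7

Derivation:
After JOIN cities (4 rows):
sales.score | sales.id | cities.yr | cities.score | cities.id
30 | 6 | 9 | 50 | 6
30 | 6 | 2 | 8 | 6
30 | 6 | 5 | 60 | 6
10 | 7 | 30 | 8 | 7
After WHERE (2 rows):
sales.score | sales.id | cities.yr | cities.score | cities.id
30 | 6 | 9 | 50 | 6
10 | 7 | 30 | 8 | 7
After SELECT (2 rows):
sales.id
6
7
After ORDER BY (2 rows):
sales.id
6
7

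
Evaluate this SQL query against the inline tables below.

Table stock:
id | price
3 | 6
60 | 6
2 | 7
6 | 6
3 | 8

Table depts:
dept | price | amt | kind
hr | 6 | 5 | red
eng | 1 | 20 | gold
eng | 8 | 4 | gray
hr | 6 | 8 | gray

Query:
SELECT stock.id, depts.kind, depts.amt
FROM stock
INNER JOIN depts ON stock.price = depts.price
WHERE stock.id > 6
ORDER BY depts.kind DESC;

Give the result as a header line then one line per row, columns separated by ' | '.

After JOIN depts (7 rows):
stock.id | stock.price | depts.dept | depts.price | depts.amt | depts.kind
3 | 6 | hr | 6 | 5 | red
3 | 6 | hr | 6 | 8 | gray
60 | 6 | hr | 6 | 5 | red
60 | 6 | hr | 6 | 8 | gray
6 | 6 | hr | 6 | 5 | red
6 | 6 | hr | 6 | 8 | gray
3 | 8 | eng | 8 | 4 | gray
After WHERE (2 rows):
stock.id | stock.price | depts.dept | depts.price | depts.amt | depts.kind
60 | 6 | hr | 6 | 5 | red
60 | 6 | hr | 6 | 8 | gray
After SELECT (2 rows):
stock.id | depts.kind | depts.amt
60 | red | 5
60 | gray | 8
After ORDER BY (2 rows):
stock.id | depts.kind | depts.amt
60 | red | 5
60 | gray | 8

== RESULT ==
stock.id | depts.kind | depts.amt
60 | red | 5
60 | gray | 8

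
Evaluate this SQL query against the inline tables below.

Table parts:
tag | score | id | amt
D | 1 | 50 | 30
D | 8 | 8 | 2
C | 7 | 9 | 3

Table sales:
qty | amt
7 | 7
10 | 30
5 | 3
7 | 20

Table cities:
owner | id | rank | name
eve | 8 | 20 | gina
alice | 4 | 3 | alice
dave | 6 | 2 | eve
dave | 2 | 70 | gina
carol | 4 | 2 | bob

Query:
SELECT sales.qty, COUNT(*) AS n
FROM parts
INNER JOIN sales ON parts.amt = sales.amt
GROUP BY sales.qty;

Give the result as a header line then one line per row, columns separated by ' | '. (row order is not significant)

== RESULT ==
sales.qty | n
10 | 1
5 | 1

Derivation:
After JOIN sales (2 rows):
parts.tag | parts.score | parts.id | parts.amt | sales.qty | sales.amt
D | 1 | 50 | 30 | 10 | 30
C | 7 | 9 | 3 | 5 | 3
After GROUP BY (2 rows):
sales.qty | n
10 | 1
5 | 1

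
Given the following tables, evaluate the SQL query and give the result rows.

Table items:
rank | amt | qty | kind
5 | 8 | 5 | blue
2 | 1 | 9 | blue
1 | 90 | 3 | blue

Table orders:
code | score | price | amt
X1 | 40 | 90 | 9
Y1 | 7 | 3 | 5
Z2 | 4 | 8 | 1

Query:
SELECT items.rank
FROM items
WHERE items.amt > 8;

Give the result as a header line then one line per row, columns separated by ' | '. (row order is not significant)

After WHERE (1 rows):
items.rank | items.amt | items.qty | items.kind
1 | 90 | 3 | blue
After SELECT (1 rows):
items.rank
1

== RESULT ==
items.rank
1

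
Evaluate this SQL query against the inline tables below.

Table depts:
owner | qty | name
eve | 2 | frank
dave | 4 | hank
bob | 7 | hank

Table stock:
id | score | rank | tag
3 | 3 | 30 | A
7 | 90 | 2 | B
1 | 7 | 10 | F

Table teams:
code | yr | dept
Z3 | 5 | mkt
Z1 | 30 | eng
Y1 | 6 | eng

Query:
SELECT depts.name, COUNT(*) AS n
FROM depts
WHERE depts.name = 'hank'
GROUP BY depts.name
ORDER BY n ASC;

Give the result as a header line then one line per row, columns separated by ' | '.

== RESULT ==
depts.name | n
hank | 2

Derivation:
After WHERE (2 rows):
depts.owner | depts.qty | depts.name
dave | 4 | hank
bob | 7 | hank
After GROUP BY (1 rows):
depts.name | n
hank | 2
After ORDER BY (1 rows):
depts.name | n
hank | 2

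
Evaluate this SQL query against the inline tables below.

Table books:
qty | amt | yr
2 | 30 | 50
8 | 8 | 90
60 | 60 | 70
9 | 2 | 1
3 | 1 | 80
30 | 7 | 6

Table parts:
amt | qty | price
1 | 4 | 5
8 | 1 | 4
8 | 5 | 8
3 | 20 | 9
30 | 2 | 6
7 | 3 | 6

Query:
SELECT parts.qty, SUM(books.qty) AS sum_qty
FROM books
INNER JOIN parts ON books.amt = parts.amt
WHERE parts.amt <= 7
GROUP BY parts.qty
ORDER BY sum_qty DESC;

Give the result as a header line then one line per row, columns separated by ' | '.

After JOIN parts (5 rows):
books.qty | books.amt | books.yr | parts.amt | parts.qty | parts.price
2 | 30 | 50 | 30 | 2 | 6
8 | 8 | 90 | 8 | 1 | 4
8 | 8 | 90 | 8 | 5 | 8
3 | 1 | 80 | 1 | 4 | 5
30 | 7 | 6 | 7 | 3 | 6
After WHERE (2 rows):
books.qty | books.amt | books.yr | parts.amt | parts.qty | parts.price
3 | 1 | 80 | 1 | 4 | 5
30 | 7 | 6 | 7 | 3 | 6
After GROUP BY (2 rows):
parts.qty | sum_qty
4 | 3
3 | 30
After ORDER BY (2 rows):
parts.qty | sum_qty
3 | 30
4 | 3

== RESULT ==
parts.qty | sum_qty
3 | 30
4 | 3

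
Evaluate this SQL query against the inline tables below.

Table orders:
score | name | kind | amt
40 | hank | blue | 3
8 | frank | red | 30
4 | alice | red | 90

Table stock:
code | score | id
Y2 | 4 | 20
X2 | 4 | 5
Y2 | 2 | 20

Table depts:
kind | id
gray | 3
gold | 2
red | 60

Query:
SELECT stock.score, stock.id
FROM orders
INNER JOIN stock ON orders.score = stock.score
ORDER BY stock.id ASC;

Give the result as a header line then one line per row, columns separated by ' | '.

After JOIN stock (2 rows):
orders.score | orders.name | orders.kind | orders.amt | stock.code | stock.score | stock.id
4 | alice | red | 90 | Y2 | 4 | 20
4 | alice | red | 90 | X2 | 4 | 5
After SELECT (2 rows):
stock.score | stock.id
4 | 20
4 | 5
After ORDER BY (2 rows):
stock.score | stock.id
4 | 5
4 | 20

== RESULT ==
stock.score | stock.id
4 | 5
4 | 20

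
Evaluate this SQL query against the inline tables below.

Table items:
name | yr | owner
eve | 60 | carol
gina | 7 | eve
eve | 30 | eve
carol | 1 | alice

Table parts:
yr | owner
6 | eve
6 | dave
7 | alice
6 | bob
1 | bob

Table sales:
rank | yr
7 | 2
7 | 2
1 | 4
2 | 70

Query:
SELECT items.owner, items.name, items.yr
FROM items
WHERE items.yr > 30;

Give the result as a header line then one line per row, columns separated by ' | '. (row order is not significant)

== RESULT ==
items.owner | items.name | items.yr
carol | eve | 60

Derivation:
After WHERE (1 rows):
items.name | items.yr | items.owner
eve | 60 | carol
After SELECT (1 rows):
items.owner | items.name | items.yr
carol | eve | 60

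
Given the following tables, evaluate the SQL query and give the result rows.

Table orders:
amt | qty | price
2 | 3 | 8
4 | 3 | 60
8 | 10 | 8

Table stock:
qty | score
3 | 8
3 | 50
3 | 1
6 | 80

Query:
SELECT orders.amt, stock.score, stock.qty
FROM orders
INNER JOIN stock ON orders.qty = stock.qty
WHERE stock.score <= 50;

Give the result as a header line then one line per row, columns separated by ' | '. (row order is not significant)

== RESULT ==
orders.amt | stock.score | stock.qty
2 | 8 | 3
2 | 50 | 3
2 | 1 | 3
4 | 8 | 3
4 | 50 | 3
4 | 1 | 3

Derivation:
After JOIN stock (6 rows):
orders.amt | orders.qty | orders.price | stock.qty | stock.score
2 | 3 | 8 | 3 | 8
2 | 3 | 8 | 3 | 50
2 | 3 | 8 | 3 | 1
4 | 3 | 60 | 3 | 8
4 | 3 | 60 | 3 | 50
4 | 3 | 60 | 3 | 1
After WHERE (6 rows):
orders.amt | orders.qty | orders.price | stock.qty | stock.score
2 | 3 | 8 | 3 | 8
2 | 3 | 8 | 3 | 50
2 | 3 | 8 | 3 | 1
4 | 3 | 60 | 3 | 8
4 | 3 | 60 | 3 | 50
4 | 3 | 60 | 3 | 1
After SELECT (6 rows):
orders.amt | stock.score | stock.qty
2 | 8 | 3
2 | 50 | 3
2 | 1 | 3
4 | 8 | 3
4 | 50 | 3
4 | 1 | 3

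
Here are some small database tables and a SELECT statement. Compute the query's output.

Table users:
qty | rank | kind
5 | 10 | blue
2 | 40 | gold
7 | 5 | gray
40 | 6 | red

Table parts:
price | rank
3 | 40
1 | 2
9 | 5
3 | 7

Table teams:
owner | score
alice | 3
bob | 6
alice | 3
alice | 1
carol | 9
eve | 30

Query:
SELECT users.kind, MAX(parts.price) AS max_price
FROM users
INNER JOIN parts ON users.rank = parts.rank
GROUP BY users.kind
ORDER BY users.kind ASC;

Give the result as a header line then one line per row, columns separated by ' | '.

== RESULT ==
users.kind | max_price
gold | 3
gray | 9

Derivation:
After JOIN parts (2 rows):
users.qty | users.rank | users.kind | parts.price | parts.rank
2 | 40 | gold | 3 | 40
7 | 5 | gray | 9 | 5
After GROUP BY (2 rows):
users.kind | max_price
gold | 3
gray | 9
After ORDER BY (2 rows):
users.kind | max_price
gold | 3
gray | 9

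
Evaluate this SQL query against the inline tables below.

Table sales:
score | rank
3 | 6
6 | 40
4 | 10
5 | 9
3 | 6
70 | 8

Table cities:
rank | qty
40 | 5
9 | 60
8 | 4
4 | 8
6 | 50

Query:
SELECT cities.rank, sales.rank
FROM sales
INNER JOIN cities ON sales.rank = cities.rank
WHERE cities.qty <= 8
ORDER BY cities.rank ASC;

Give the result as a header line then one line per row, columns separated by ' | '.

After JOIN cities (5 rows):
sales.score | sales.rank | cities.rank | cities.qty
3 | 6 | 6 | 50
6 | 40 | 40 | 5
5 | 9 | 9 | 60
3 | 6 | 6 | 50
70 | 8 | 8 | 4
After WHERE (2 rows):
sales.score | sales.rank | cities.rank | cities.qty
6 | 40 | 40 | 5
70 | 8 | 8 | 4
After SELECT (2 rows):
cities.rank | sales.rank
40 | 40
8 | 8
After ORDER BY (2 rows):
cities.rank | sales.rank
8 | 8
40 | 40

== RESULT ==
cities.rank | sales.rank
8 | 8
40 | 40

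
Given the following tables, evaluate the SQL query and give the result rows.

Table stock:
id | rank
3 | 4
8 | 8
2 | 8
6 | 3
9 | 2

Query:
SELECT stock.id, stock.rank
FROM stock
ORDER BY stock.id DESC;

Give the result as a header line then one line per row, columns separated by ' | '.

After SELECT (5 rows):
stock.id | stock.rank
3 | 4
8 | 8
2 | 8
6 | 3
9 | 2
After ORDER BY (5 rows):
stock.id | stock.rank
9 | 2
8 | 8
6 | 3
3 | 4
2 | 8

== RESULT ==
stock.id | stock.rank
9 | 2
8 | 8
6 | 3
3 | 4
2 | 8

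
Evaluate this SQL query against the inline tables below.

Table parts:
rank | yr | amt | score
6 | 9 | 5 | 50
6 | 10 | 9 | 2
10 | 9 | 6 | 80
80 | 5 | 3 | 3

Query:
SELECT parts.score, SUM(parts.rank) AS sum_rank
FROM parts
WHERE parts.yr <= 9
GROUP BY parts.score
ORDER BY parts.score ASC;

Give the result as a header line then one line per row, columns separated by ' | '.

== RESULT ==
parts.score | sum_rank
3 | 80
50 | 6
80 | 10

Derivation:
After WHERE (3 rows):
parts.rank | parts.yr | parts.amt | parts.score
6 | 9 | 5 | 50
10 | 9 | 6 | 80
80 | 5 | 3 | 3
After GROUP BY (3 rows):
parts.score | sum_rank
50 | 6
80 | 10
3 | 80
After ORDER BY (3 rows):
parts.score | sum_rank
3 | 80
50 | 6
80 | 10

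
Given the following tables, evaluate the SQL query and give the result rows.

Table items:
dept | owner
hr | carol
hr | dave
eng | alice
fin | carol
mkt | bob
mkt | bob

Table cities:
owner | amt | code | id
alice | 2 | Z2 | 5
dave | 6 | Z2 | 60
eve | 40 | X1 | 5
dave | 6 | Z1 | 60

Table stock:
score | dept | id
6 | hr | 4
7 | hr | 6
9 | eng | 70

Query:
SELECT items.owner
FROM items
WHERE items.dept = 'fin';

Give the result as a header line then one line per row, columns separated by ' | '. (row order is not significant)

After WHERE (1 rows):
items.dept | items.owner
fin | carol
After SELECT (1 rows):
items.owner
carol

== RESULT ==
items.owner
carol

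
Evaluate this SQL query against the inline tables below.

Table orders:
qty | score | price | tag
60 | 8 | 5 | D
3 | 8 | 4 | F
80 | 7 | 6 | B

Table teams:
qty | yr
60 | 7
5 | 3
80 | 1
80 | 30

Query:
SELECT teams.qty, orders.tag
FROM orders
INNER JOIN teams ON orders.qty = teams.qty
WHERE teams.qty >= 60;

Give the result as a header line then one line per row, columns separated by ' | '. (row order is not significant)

After JOIN teams (3 rows):
orders.qty | orders.score | orders.price | orders.tag | teams.qty | teams.yr
60 | 8 | 5 | D | 60 | 7
80 | 7 | 6 | B | 80 | 1
80 | 7 | 6 | B | 80 | 30
After WHERE (3 rows):
orders.qty | orders.score | orders.price | orders.tag | teams.qty | teams.yr
60 | 8 | 5 | D | 60 | 7
80 | 7 | 6 | B | 80 | 1
80 | 7 | 6 | B | 80 | 30
After SELECT (3 rows):
teams.qty | orders.tag
60 | D
80 | B
80 | B

== RESULT ==
teams.qty | orders.tag
60 | D
80 | B
80 | B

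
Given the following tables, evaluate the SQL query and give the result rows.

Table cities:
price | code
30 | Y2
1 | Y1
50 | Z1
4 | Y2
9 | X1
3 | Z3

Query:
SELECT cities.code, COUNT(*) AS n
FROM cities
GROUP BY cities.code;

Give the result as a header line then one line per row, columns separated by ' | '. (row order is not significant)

After GROUP BY (5 rows):
cities.code | n
Y2 | 2
Y1 | 1
Z1 | 1
X1 | 1
Z3 | 1

== RESULT ==
cities.code | n
Y2 | 2
Y1 | 1
Z1 | 1
X1 | 1
Z3 | 1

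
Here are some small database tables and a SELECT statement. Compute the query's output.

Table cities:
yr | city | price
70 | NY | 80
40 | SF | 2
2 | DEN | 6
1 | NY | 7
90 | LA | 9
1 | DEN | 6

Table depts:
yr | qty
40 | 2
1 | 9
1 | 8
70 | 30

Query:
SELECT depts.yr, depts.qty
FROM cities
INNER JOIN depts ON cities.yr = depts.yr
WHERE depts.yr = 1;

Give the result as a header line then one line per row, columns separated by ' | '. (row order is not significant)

After JOIN depts (6 rows):
cities.yr | cities.city | cities.price | depts.yr | depts.qty
70 | NY | 80 | 70 | 30
40 | SF | 2 | 40 | 2
1 | NY | 7 | 1 | 9
1 | NY | 7 | 1 | 8
1 | DEN | 6 | 1 | 9
1 | DEN | 6 | 1 | 8
After WHERE (4 rows):
cities.yr | cities.city | cities.price | depts.yr | depts.qty
1 | NY | 7 | 1 | 9
1 | NY | 7 | 1 | 8
1 | DEN | 6 | 1 | 9
1 | DEN | 6 | 1 | 8
After SELECT (4 rows):
depts.yr | depts.qty
1 | 9
1 | 8
1 | 9
1 | 8

== RESULT ==
depts.yr | depts.qty
1 | 9
1 | 8
1 | 9
1 | 8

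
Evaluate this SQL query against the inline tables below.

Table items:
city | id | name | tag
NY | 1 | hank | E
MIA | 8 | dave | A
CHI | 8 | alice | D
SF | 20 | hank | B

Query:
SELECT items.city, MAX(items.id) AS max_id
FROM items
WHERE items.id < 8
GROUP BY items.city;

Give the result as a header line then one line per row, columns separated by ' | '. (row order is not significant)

== RESULT ==
items.city | max_id
NY | 1

Derivation:
After WHERE (1 rows):
items.city | items.id | items.name | items.tag
NY | 1 | hank | E
After GROUP BY (1 rows):
items.city | max_id
NY | 1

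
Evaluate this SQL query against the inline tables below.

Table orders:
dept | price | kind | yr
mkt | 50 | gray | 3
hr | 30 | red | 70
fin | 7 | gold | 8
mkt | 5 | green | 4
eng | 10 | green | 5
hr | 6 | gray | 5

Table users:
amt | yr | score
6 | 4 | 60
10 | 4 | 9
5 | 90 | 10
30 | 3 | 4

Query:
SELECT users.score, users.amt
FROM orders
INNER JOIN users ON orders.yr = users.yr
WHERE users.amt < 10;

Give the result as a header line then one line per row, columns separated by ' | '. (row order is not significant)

After JOIN users (3 rows):
orders.dept | orders.price | orders.kind | orders.yr | users.amt | users.yr | users.score
mkt | 50 | gray | 3 | 30 | 3 | 4
mkt | 5 | green | 4 | 6 | 4 | 60
mkt | 5 | green | 4 | 10 | 4 | 9
After WHERE (1 rows):
orders.dept | orders.price | orders.kind | orders.yr | users.amt | users.yr | users.score
mkt | 5 | green | 4 | 6 | 4 | 60
After SELECT (1 rows):
users.score | users.amt
60 | 6

== RESULT ==
users.score | users.amt
60 | 6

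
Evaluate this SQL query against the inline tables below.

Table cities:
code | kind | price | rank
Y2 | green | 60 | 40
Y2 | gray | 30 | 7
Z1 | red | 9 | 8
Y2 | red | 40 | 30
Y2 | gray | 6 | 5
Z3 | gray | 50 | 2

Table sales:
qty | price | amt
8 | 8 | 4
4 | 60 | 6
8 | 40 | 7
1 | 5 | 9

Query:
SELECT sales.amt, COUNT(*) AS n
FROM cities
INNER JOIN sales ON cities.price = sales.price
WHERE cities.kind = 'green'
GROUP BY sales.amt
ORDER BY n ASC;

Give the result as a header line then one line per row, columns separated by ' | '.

== RESULT ==
sales.amt | n
6 | 1

Derivation:
After JOIN sales (2 rows):
cities.code | cities.kind | cities.price | cities.rank | sales.qty | sales.price | sales.amt
Y2 | green | 60 | 40 | 4 | 60 | 6
Y2 | red | 40 | 30 | 8 | 40 | 7
After WHERE (1 rows):
cities.code | cities.kind | cities.price | cities.rank | sales.qty | sales.price | sales.amt
Y2 | green | 60 | 40 | 4 | 60 | 6
After GROUP BY (1 rows):
sales.amt | n
6 | 1
After ORDER BY (1 rows):
sales.amt | n
6 | 1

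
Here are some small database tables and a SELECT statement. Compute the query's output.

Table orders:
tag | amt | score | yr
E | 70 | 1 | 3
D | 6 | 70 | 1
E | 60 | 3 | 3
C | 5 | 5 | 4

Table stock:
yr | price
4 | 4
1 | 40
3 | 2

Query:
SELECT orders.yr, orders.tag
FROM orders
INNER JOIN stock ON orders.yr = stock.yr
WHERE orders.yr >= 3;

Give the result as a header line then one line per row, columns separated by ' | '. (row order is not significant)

After JOIN stock (4 rows):
orders.tag | orders.amt | orders.score | orders.yr | stock.yr | stock.price
E | 70 | 1 | 3 | 3 | 2
D | 6 | 70 | 1 | 1 | 40
E | 60 | 3 | 3 | 3 | 2
C | 5 | 5 | 4 | 4 | 4
After WHERE (3 rows):
orders.tag | orders.amt | orders.score | orders.yr | stock.yr | stock.price
E | 70 | 1 | 3 | 3 | 2
E | 60 | 3 | 3 | 3 | 2
C | 5 | 5 | 4 | 4 | 4
After SELECT (3 rows):
orders.yr | orders.tag
3 | E
3 | E
4 | C

== RESULT ==
orders.yr | orders.tag
3 | E
3 | E
4 | C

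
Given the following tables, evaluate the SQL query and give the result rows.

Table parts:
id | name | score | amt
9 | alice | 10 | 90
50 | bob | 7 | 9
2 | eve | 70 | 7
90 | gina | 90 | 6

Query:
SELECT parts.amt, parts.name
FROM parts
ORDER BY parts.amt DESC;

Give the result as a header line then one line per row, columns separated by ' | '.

After SELECT (4 rows):
parts.amt | parts.name
90 | alice
9 | bob
7 | eve
6 | gina
After ORDER BY (4 rows):
parts.amt | parts.name
90 | alice
9 | bob
7 | eve
6 | gina

== RESULT ==
parts.amt | parts.name
90 | alice
9 | bob
7 | eve
6 | gina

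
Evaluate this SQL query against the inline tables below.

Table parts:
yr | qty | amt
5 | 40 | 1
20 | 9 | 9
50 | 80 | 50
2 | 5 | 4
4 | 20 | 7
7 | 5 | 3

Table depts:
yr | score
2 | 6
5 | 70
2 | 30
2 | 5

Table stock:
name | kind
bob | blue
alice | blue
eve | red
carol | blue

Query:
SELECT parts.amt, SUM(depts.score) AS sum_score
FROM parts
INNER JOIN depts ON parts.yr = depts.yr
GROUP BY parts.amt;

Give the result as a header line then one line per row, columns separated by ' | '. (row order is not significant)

After JOIN depts (4 rows):
parts.yr | parts.qty | parts.amt | depts.yr | depts.score
5 | 40 | 1 | 5 | 70
2 | 5 | 4 | 2 | 6
2 | 5 | 4 | 2 | 30
2 | 5 | 4 | 2 | 5
After GROUP BY (2 rows):
parts.amt | sum_score
1 | 70
4 | 41

== RESULT ==
parts.amt | sum_score
1 | 70
4 | 41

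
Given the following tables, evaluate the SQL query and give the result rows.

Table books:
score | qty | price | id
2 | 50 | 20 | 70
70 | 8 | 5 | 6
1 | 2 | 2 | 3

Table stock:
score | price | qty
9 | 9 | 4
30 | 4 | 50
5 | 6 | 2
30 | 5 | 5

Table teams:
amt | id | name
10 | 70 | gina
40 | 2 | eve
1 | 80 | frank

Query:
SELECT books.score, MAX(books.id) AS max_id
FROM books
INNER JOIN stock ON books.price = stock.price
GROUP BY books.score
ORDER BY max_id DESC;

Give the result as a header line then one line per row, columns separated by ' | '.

== RESULT ==
books.score | max_id
70 | 6

Derivation:
After JOIN stock (1 rows):
books.score | books.qty | books.price | books.id | stock.score | stock.price | stock.qty
70 | 8 | 5 | 6 | 30 | 5 | 5
After GROUP BY (1 rows):
books.score | max_id
70 | 6
After ORDER BY (1 rows):
books.score | max_id
70 | 6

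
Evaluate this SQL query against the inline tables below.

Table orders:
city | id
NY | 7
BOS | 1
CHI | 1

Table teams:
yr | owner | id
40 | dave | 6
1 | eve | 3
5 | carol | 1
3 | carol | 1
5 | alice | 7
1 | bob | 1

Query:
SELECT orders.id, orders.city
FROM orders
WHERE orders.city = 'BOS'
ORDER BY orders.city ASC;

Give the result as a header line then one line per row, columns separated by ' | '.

After WHERE (1 rows):
orders.city | orders.id
BOS | 1
After SELECT (1 rows):
orders.id | orders.city
1 | BOS
After ORDER BY (1 rows):
orders.id | orders.city
1 | BOS

== RESULT ==
orders.id | orders.city
1 | BOS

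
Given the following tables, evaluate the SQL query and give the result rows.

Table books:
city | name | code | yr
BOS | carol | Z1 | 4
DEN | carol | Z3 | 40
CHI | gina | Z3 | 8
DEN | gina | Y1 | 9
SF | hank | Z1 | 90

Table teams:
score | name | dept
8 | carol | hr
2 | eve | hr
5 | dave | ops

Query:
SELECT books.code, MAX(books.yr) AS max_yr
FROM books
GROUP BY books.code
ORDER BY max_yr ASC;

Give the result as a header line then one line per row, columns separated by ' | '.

After GROUP BY (3 rows):
books.code | max_yr
Z1 | 90
Z3 | 40
Y1 | 9
After ORDER BY (3 rows):
books.code | max_yr
Y1 | 9
Z3 | 40
Z1 | 90

== RESULT ==
books.code | max_yr
Y1 | 9
Z3 | 40
Z1 | 90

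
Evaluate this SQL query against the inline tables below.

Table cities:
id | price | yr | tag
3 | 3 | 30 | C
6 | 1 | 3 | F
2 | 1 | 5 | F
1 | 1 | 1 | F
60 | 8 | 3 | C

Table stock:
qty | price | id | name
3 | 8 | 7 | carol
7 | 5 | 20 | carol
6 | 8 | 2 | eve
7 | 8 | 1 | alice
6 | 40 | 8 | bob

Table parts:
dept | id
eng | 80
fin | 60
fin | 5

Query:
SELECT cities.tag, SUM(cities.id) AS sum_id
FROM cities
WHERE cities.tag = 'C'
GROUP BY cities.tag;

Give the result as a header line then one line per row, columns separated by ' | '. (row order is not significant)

After WHERE (2 rows):
cities.id | cities.price | cities.yr | cities.tag
3 | 3 | 30 | C
60 | 8 | 3 | C
After GROUP BY (1 rows):
cities.tag | sum_id
C | 63

== RESULT ==
cities.tag | sum_id
C | 63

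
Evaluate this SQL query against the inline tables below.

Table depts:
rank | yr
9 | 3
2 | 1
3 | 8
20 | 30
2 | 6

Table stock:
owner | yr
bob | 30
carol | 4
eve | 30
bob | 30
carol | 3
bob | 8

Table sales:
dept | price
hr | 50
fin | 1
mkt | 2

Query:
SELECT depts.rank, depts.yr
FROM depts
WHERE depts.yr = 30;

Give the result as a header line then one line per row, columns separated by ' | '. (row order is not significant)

== RESULT ==
depts.rank | depts.yr
20 | 30

Derivation:
After WHERE (1 rows):
depts.rank | depts.yr
20 | 30
After SELECT (1 rows):
depts.rank | depts.yr
20 | 30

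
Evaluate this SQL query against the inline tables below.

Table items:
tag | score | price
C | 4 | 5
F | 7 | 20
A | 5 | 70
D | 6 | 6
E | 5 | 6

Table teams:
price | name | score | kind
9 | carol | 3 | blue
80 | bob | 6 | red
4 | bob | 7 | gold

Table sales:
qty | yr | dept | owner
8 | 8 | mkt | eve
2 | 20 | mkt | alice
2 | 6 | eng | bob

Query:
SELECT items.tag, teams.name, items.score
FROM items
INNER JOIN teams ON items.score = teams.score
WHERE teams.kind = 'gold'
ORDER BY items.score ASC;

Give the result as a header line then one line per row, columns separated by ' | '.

== RESULT ==
items.tag | teams.name | items.score
F | bob | 7

Derivation:
After JOIN teams (2 rows):
items.tag | items.score | items.price | teams.price | teams.name | teams.score | teams.kind
F | 7 | 20 | 4 | bob | 7 | gold
D | 6 | 6 | 80 | bob | 6 | red
After WHERE (1 rows):
items.tag | items.score | items.price | teams.price | teams.name | teams.score | teams.kind
F | 7 | 20 | 4 | bob | 7 | gold
After SELECT (1 rows):
items.tag | teams.name | items.score
F | bob | 7
After ORDER BY (1 rows):
items.tag | teams.name | items.score
F | bob | 7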